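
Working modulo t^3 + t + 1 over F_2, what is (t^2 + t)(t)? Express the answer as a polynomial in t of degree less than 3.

Multiply in F_2[t]: (t^2 + t)·(t) = t^3 + t^2.
Reduce using t^3 ≡ t + 1 (mod t^3 + t + 1).
Reduced: t^2 + t + 1.

t^2 + t + 1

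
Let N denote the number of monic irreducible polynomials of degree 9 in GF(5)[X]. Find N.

217000

x^(5^9) − x is the product of all monic irreducibles of degree dividing 9; Möbius inversion gives N = (1/9) Σ μ(9/d)·5^d.
Divisors of 9: 1, 3, 9; μ(9/d) for each: 0, -1, 1.
Σ = − 5^3 + 5^9 = 1953000.
N = 1953000/9 = 217000.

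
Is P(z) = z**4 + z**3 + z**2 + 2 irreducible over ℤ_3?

Check for roots in ℤ_3: P(0) = 2; P(1) = 2; P(2) = 0 → root.
P(2) = 0, so (z − 2) divides P(z); P is reducible.

No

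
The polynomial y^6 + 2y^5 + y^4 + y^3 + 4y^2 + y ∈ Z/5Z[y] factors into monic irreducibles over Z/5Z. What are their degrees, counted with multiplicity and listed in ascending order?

1, 1, 1, 3

Write f(y) = y^6 + 2y^5 + y^4 + y^3 + 4y^2 + y.
Roots in Z/5Z: f(0) = 0 → root; f(1) = 0 → root; f(2) = 0 → root; f(3) = 2; f(4) = 2.
Linear factors from roots: (y), (y + 4), (y + 3).
Complete factorization: f(y) = (y)·(y + 3)·(y + 4)·(y^3 + 4y + 3).
Factor degrees with multiplicity: 1 + 1 + 1 + 3 = 6.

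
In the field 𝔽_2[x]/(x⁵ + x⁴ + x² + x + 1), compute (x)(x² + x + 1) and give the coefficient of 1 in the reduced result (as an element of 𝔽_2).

0

Multiply in 𝔽_2[x]: (x)·(x² + x + 1) = x³ + x² + x.
Reduced: x³ + x² + x.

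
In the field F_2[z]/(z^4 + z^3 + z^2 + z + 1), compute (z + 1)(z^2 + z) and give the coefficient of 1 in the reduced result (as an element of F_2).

0

Multiply in F_2[z]: (z + 1)·(z^2 + z) = z^3 + z.
Reduced: z^3 + z.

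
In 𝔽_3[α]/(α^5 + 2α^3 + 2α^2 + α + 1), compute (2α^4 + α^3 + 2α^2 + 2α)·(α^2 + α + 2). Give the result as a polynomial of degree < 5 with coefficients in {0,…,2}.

Multiply in 𝔽_3[α]: (2α^4 + α^3 + 2α^2 + 2α)·(α^2 + α + 2) = 2α^6 + α^4 + α.
Reduce using α^5 ≡ α^3 + α^2 + 2α + 2 (mod α^5 + 2α^3 + 2α^2 + α + 1).
Reduced: 2α^3 + α^2 + 2α.

2α^3 + α^2 + 2α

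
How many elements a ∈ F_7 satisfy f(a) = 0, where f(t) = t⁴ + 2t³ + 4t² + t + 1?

1

Evaluate at each of the 7 elements of F_7:
f(0) = 1; f(1) = 2; f(2) = 2; f(3) = 0 → root; f(4) = 5; f(5) = 1; f(6) = 3.
Roots: {3}.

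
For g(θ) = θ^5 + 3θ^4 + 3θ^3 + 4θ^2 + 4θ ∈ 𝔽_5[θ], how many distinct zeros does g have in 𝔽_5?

Evaluate at each of the 5 elements of 𝔽_5:
g(0) = 0 → root; g(1) = 0 → root; g(2) = 3; g(3) = 0 → root; g(4) = 4.
Roots: {0, 1, 3}.

3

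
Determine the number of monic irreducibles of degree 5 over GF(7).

By the necklace-counting formula, N_7(5) = (1/5) Σ_{d|5} μ(5/d)·7^d.
Divisors of 5: 1, 5; μ(5/d) for each: -1, 1.
Σ = − 7^1 + 7^5 = 16800.
N = 16800/5 = 3360.

3360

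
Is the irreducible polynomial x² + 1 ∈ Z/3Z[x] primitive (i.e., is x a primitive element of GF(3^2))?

Write f(x) = x² + 1.
|GF(3^2)^×| = 3^2 − 1 = 8. Prime factorization: 8 = 2^3.
f is primitive ⇔ x has order 8 in GF(3)[x]/(f), i.e. x^(8/q) ≠ 1 for each prime q | 8.
x^(4) mod f = 1
Since x^(4) = 1, the order of x divides 4 < 8; not primitive.

No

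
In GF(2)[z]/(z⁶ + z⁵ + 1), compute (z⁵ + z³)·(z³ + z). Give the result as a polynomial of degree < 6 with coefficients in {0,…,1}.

Multiply in GF(2)[z]: (z⁵ + z³)·(z³ + z) = z⁸ + z⁴.
Reduce using z⁶ ≡ z⁵ + 1 (mod z⁶ + z⁵ + 1).
Reduced: z⁵ + z⁴ + z² + z + 1.

z^5 + z^4 + z^2 + z + 1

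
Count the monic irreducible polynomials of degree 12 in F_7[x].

The number of monic irreducibles of degree 12 over GF(7) is (1/12)·Σ_{d∣12} μ(12/d) 7^d.
Divisors of 12: 1, 2, 3, 4, 6, 12; μ(12/d) for each: 0, 1, 0, -1, -1, 1.
Σ = 7^2 − 7^4 − 7^6 + 7^12 = 13841167200.
N = 13841167200/12 = 1153430600.

1153430600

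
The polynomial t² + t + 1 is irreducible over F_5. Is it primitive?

No

Write f(t) = t² + t + 1.
|GF(5^2)^×| = 5^2 − 1 = 24. Prime factorization: 24 = 2^3·3.
f is primitive ⇔ t has order 24 in GF(5)[t]/(f), i.e. t^(24/q) ≠ 1 for each prime q | 24.
t^(12) mod f = 1
t^(8) mod f = 4t + 4.
Since t^(12) = 1, the order of t divides 12 < 24; not primitive.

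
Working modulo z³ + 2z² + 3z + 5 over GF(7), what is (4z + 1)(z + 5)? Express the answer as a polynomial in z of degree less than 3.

4z^2 + 5

Multiply in GF(7)[z]: (4z + 1)·(z + 5) = 4z² + 5.
Reduced: 4z² + 5.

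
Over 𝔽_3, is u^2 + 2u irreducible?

No

Write m(u) = u^2 + 2u.
Check for roots in 𝔽_3: m(0) = 0 → root; m(1) = 0 → root; m(2) = 2.
m(0) = 0, so (u) divides m(u); m is reducible.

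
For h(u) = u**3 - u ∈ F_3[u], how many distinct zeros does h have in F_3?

Evaluate at each of the 3 elements of F_3:
h(0) = 0 → root; h(1) = 0 → root; h(2) = 0 → root.
Roots: {0, 1, 2}.

3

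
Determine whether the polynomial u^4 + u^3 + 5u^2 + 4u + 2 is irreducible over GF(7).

Write m(u) = u^4 + u^3 + 5u^2 + 4u + 2.
Check for roots in GF(7): m(0) = 2; m(1) = 6; m(2) = 5; m(3) = 6; m(4) = 5; m(5) = 1; m(6) = 3.
No roots, so no linear factors.
Degree-2 irreducible divisors: test the 21 monic irreducibles of degree 2 over GF(7).
None of them divide m (all give nonzero remainder).
No irreducible factor of degree ≤ 2 exists, so m is irreducible over GF(7).

Yes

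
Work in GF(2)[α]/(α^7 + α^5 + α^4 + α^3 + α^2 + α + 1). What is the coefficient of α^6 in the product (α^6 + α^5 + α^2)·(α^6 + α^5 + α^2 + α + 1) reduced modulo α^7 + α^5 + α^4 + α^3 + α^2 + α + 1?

1

Multiply in GF(2)[α]: (α^6 + α^5 + α^2)·(α^6 + α^5 + α^2 + α + 1) = α^12 + α^10 + α^7 + α^5 + α^4 + α^3 + α^2.
Reduce using α^7 ≡ α^5 + α^4 + α^3 + α^2 + α + 1 (mod α^7 + α^5 + α^4 + α^3 + α^2 + α + 1).
Reduced: α^6 + α^5 + 1.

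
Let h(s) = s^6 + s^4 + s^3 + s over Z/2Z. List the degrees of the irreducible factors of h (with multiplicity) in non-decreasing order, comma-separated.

Roots in Z/2Z: h(0) = 0 → root; h(1) = 0 → root.
Linear factors from roots: (s), (s + 1).
Complete factorization: h(s) = (s)·(s + 1)^3·(s^2 + s + 1).
Factor degrees with multiplicity: 1 + 1 + 1 + 1 + 2 = 6.

1, 1, 1, 1, 2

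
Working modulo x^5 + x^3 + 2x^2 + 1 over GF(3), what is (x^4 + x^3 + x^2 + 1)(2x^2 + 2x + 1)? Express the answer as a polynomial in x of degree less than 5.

x^3 + x^2

Multiply in GF(3)[x]: (x^4 + x^3 + x^2 + 1)·(2x^2 + 2x + 1) = 2x^6 + x^5 + 2x^4 + 2x + 1.
Reduce using x^5 ≡ 2x^3 + x^2 + 2 (mod x^5 + x^3 + 2x^2 + 1).
Reduced: x^3 + x^2.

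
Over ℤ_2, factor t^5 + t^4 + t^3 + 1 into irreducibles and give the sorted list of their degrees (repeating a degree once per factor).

1, 1, 3

Write f(t) = t^5 + t^4 + t^3 + 1.
Roots in ℤ_2: f(0) = 1; f(1) = 0 → root.
Linear factors from roots: (t + 1).
Complete factorization: f(t) = (t + 1)^2·(t^3 + t^2 + 1).
Factor degrees with multiplicity: 1 + 1 + 3 = 5.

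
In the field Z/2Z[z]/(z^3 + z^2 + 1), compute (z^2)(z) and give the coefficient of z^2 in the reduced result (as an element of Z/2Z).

1

Multiply in Z/2Z[z]: (z^2)·(z) = z^3.
Reduce using z^3 ≡ z^2 + 1 (mod z^3 + z^2 + 1).
Reduced: z^2 + 1.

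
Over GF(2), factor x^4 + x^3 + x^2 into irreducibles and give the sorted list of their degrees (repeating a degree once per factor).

Write g(x) = x^4 + x^3 + x^2.
Roots in GF(2): g(0) = 0 → root; g(1) = 1.
Linear factors from roots: (x).
Complete factorization: g(x) = (x)^2·(x^2 + x + 1).
Factor degrees with multiplicity: 1 + 1 + 2 = 4.

1, 1, 2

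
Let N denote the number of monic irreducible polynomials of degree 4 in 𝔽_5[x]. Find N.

x^(5^4) − x is the product of all monic irreducibles of degree dividing 4; Möbius inversion gives N = (1/4) Σ μ(4/d)·5^d.
Divisors of 4: 1, 2, 4; μ(4/d) for each: 0, -1, 1.
Σ = − 5^2 + 5^4 = 600.
N = 600/4 = 150.

150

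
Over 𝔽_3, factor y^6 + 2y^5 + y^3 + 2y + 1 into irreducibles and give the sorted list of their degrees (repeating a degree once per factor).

Write f(y) = y^6 + 2y^5 + y^3 + 2y + 1.
Roots in 𝔽_3: f(0) = 1; f(1) = 1; f(2) = 0 → root.
Linear factors from roots: (y + 1).
Complete factorization: f(y) = (y + 1)^2·(y^2 + 1)^2.
Factor degrees with multiplicity: 1 + 1 + 2 + 2 = 6.

1, 1, 2, 2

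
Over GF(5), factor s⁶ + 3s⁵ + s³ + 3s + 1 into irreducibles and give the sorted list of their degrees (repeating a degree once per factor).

1, 1, 1, 1, 2

Write g(s) = s⁶ + 3s⁵ + s³ + 3s + 1.
Roots in GF(5): g(0) = 1; g(1) = 4; g(2) = 0 → root; g(3) = 0 → root; g(4) = 0 → root.
Linear factors from roots: (s + 3), (s + 2), (s + 1).
Complete factorization: g(s) = (s + 2)·(s + 3)·(s + 1)^2·(s² + s + 1).
Factor degrees with multiplicity: 1 + 1 + 1 + 1 + 2 = 6.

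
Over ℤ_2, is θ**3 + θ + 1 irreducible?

Yes

Write P(θ) = θ**3 + θ + 1.
Check for roots in ℤ_2: P(0) = 1; P(1) = 1.
No roots. A degree-3 polynomial over a field with no linear factor is irreducible.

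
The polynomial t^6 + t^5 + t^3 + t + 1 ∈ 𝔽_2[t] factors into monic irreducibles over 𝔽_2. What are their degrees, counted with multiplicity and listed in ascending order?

Write f(t) = t^6 + t^5 + t^3 + t + 1.
Roots in 𝔽_2: f(0) = 1; f(1) = 1.
Complete factorization: f(t) = (t^2 + t + 1)^3.
Factor degrees with multiplicity: 2 + 2 + 2 = 6.

2, 2, 2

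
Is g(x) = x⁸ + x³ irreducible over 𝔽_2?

Check for roots in 𝔽_2: g(0) = 0 → root; g(1) = 0 → root.
g(0) = 0, so (x) divides g(x); g is reducible.

No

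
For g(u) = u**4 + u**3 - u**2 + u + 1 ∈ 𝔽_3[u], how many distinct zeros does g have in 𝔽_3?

Evaluate at each of the 3 elements of 𝔽_3:
g(0) = 1; g(1) = 0 → root; g(2) = 2.
Roots: {1}.

1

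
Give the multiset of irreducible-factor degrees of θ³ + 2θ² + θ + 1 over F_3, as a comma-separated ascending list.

3

Write h(θ) = θ³ + 2θ² + θ + 1.
Roots in F_3: h(0) = 1; h(1) = 2; h(2) = 1.
Complete factorization: h(θ) = (θ³ + 2θ² + θ + 1).
Factor degrees with multiplicity: 3 = 3.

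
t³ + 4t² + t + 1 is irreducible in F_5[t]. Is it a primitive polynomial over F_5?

Write f(t) = t³ + 4t² + t + 1.
|GF(5^3)^×| = 5^3 − 1 = 124. Prime factorization: 124 = 2^2·31.
f is primitive ⇔ t has order 124 in GF(5)[t]/(f), i.e. t^(124/q) ≠ 1 for each prime q | 124.
t^(62) mod f = 1
t^(4) mod f = 3t + 4.
Since t^(62) = 1, the order of t divides 62 < 124; not primitive.

No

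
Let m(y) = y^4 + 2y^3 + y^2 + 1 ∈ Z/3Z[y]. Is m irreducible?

Check for roots in Z/3Z: m(0) = 1; m(1) = 2; m(2) = 1.
No roots, so no linear factors.
Monic irreducibles of degree 2 over GF(3): y^2 + 1, y^2 + y + 2, y^2 + 2y + 2.
None of them divide m (all give nonzero remainder).
No irreducible factor of degree ≤ 2 exists, so m is irreducible over GF(3).

Yes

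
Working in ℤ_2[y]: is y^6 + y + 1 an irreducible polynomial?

Yes

Write P(y) = y^6 + y + 1.
Check for roots in ℤ_2: P(0) = 1; P(1) = 1.
No roots, so no linear factors.
Monic irreducibles of degree 2 over GF(2): y^2 + y + 1.
None of them divide P (all give nonzero remainder).
Monic irreducibles of degree 3 over GF(2): y^3 + y + 1, y^3 + y^2 + 1.
None of them divide P (all give nonzero remainder).
No irreducible factor of degree ≤ 3 exists, so P is irreducible over GF(2).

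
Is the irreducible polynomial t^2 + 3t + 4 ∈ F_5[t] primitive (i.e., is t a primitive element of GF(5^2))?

No

Write f(t) = t^2 + 3t + 4.
|GF(5^2)^×| = 5^2 − 1 = 24. Prime factorization: 24 = 2^3·3.
f is primitive ⇔ t has order 24 in GF(5)[t]/(f), i.e. t^(24/q) ≠ 1 for each prime q | 24.
t^(12) mod f = 1
t^(8) mod f = 3t + 4.
Since t^(12) = 1, the order of t divides 12 < 24; not primitive.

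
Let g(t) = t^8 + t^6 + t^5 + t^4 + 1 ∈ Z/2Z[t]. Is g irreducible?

Check for roots in Z/2Z: g(0) = 1; g(1) = 1.
No roots, so no linear factors.
Monic irreducibles of degree 2 over GF(2): t^2 + t + 1.
None of them divide g (all give nonzero remainder).
Monic irreducibles of degree 3 over GF(2): t^3 + t + 1, t^3 + t^2 + 1.
None of them divide g (all give nonzero remainder).
Monic irreducibles of degree 4 over GF(2): t^4 + t + 1, t^4 + t^3 + 1, t^4 + t^3 + t^2 + t + 1.
None of them divide g (all give nonzero remainder).
No irreducible factor of degree ≤ 4 exists, so g is irreducible over GF(2).

Yes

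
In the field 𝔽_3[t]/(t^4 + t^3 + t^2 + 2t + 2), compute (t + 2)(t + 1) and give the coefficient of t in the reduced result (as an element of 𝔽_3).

Multiply in 𝔽_3[t]: (t + 2)·(t + 1) = t^2 + 2.
Reduced: t^2 + 2.

0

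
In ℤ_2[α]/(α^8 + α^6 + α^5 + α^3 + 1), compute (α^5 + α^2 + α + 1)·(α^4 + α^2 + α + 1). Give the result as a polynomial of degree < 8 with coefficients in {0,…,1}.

α^6 + α^4 + α^2 + α + 1

Multiply in ℤ_2[α]: (α^5 + α^2 + α + 1)·(α^4 + α^2 + α + 1) = α^9 + α^7 + α^2 + 1.
Reduce using α^8 ≡ α^6 + α^5 + α^3 + 1 (mod α^8 + α^6 + α^5 + α^3 + 1).
Reduced: α^6 + α^4 + α^2 + α + 1.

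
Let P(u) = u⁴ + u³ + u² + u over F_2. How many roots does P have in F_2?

2

Evaluate at each of the 2 elements of F_2:
P(0) = 0 → root; P(1) = 0 → root.
Roots: {0, 1}.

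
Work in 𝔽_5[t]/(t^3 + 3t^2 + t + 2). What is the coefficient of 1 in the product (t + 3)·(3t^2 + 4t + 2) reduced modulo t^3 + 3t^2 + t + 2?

Multiply in 𝔽_5[t]: (t + 3)·(3t^2 + 4t + 2) = 3t^3 + 3t^2 + 4t + 1.
Reduce using t^3 ≡ 2t^2 + 4t + 3 (mod t^3 + 3t^2 + t + 2).
Reduced: 4t^2 + t.

0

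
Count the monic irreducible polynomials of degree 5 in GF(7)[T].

Gauss's count: N_{7}(5) = (1/5) Σ_{d|5} μ(5/d)·7^d.
Divisors of 5: 1, 5; μ(5/d) for each: -1, 1.
Σ = − 7^1 + 7^5 = 16800.
N = 16800/5 = 3360.

3360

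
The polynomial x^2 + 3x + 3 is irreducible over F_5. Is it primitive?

Yes

Write f(x) = x^2 + 3x + 3.
|GF(5^2)^×| = 5^2 − 1 = 24. Prime factorization: 24 = 2^3·3.
f is primitive ⇔ x has order 24 in GF(5)[x]/(f), i.e. x^(24/q) ≠ 1 for each prime q | 24.
x^(12) mod f = 4.
x^(8) mod f = x + 1.
None equal 1, so x has full order 24; f is primitive.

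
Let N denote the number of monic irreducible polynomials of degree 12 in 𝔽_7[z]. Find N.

1153430600

x^(7^12) − x is the product of all monic irreducibles of degree dividing 12; Möbius inversion gives N = (1/12) Σ μ(12/d)·7^d.
Divisors of 12: 1, 2, 3, 4, 6, 12; μ(12/d) for each: 0, 1, 0, -1, -1, 1.
Σ = 7^2 − 7^4 − 7^6 + 7^12 = 13841167200.
N = 13841167200/12 = 1153430600.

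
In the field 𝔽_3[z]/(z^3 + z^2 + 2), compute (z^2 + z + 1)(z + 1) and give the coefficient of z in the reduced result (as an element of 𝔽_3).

Multiply in 𝔽_3[z]: (z^2 + z + 1)·(z + 1) = z^3 + 2z^2 + 2z + 1.
Reduce using z^3 ≡ 2z^2 + 1 (mod z^3 + z^2 + 2).
Reduced: z^2 + 2z + 2.

2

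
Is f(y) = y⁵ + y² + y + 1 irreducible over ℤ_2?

Check for roots in ℤ_2: f(0) = 1; f(1) = 0 → root.
f(1) = 0, so (y − 1) divides f(y); f is reducible.

No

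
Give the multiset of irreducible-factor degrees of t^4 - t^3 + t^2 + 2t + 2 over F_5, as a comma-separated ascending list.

Write g(t) = t^4 - t^3 + t^2 + 2t + 2.
Roots in F_5: g(0) = 2; g(1) = 0 → root; g(2) = 3; g(3) = 1; g(4) = 3.
Linear factors from roots: (t - 1).
Complete factorization: g(t) = (t - 1)^2·(t^2 + t + 2).
Factor degrees with multiplicity: 1 + 1 + 2 = 4.

1, 1, 2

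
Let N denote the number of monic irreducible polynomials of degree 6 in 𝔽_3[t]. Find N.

x^(3^6) − x is the product of all monic irreducibles of degree dividing 6; Möbius inversion gives N = (1/6) Σ μ(6/d)·3^d.
Divisors of 6: 1, 2, 3, 6; μ(6/d) for each: 1, -1, -1, 1.
Σ = 3^1 − 3^2 − 3^3 + 3^6 = 696.
N = 696/6 = 116.

116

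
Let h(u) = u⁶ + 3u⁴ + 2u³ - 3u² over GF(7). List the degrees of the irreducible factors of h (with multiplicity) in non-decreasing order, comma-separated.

Linear factors from roots: (u), (u + 2).
Complete factorization: h(u) = (u)^2·(u + 2)^2·(u² + 3u + 1).
Factor degrees with multiplicity: 1 + 1 + 1 + 1 + 2 = 6.

1, 1, 1, 1, 2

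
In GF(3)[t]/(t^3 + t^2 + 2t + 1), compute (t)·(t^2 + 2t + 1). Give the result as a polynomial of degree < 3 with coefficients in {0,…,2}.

Multiply in GF(3)[t]: (t)·(t^2 + 2t + 1) = t^3 + 2t^2 + t.
Reduce using t^3 ≡ 2t^2 + t + 2 (mod t^3 + t^2 + 2t + 1).
Reduced: t^2 + 2t + 2.

t^2 + 2t + 2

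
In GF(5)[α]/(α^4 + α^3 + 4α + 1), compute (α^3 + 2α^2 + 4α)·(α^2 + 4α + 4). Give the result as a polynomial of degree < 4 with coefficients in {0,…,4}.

Multiply in GF(5)[α]: (α^3 + 2α^2 + 4α)·(α^2 + 4α + 4) = α^5 + α^4 + α^3 + 4α^2 + α.
Reduce using α^4 ≡ 4α^3 + α + 4 (mod α^4 + α^3 + 4α + 1).
Reduced: α^3.

α^3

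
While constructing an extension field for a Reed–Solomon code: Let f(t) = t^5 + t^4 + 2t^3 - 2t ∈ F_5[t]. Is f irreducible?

Check for roots in F_5: f(0) = 0 → root; f(1) = 2; f(2) = 0 → root; f(3) = 2; f(4) = 0 → root.
f(0) = 0, so (t) divides f(t); f is reducible.

No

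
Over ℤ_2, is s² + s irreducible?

Write f(s) = s² + s.
Check for roots in ℤ_2: f(0) = 0 → root; f(1) = 0 → root.
f(0) = 0, so (s) divides f(s); f is reducible.

No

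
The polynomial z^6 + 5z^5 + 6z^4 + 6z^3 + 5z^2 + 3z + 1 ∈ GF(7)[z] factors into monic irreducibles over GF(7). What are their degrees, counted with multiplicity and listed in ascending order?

6

Write f(z) = z^6 + 5z^5 + 6z^4 + 6z^3 + 5z^2 + 3z + 1.
Complete factorization: f(z) = (z^6 + 5z^5 + 6z^4 + 6z^3 + 5z^2 + 3z + 1).
Factor degrees with multiplicity: 6 = 6.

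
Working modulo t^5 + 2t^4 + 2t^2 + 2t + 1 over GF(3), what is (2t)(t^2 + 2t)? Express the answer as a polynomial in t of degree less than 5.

2t^3 + t^2

Multiply in GF(3)[t]: (2t)·(t^2 + 2t) = 2t^3 + t^2.
Reduced: 2t^3 + t^2.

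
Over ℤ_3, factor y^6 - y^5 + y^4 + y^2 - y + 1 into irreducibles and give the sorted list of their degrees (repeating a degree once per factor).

Write h(y) = y^6 - y^5 + y^4 + y^2 - y + 1.
Roots in ℤ_3: h(0) = 1; h(1) = 2; h(2) = 0 → root.
Linear factors from roots: (y + 1).
Complete factorization: h(y) = (y + 1)^2·(y^2 + y - 1)·(y^2 - y - 1).
Factor degrees with multiplicity: 1 + 1 + 2 + 2 = 6.

1, 1, 2, 2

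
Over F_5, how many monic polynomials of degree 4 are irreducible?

150

The number of monic irreducibles of degree 4 over GF(5) is (1/4)·Σ_{d∣4} μ(4/d) 5^d.
Divisors of 4: 1, 2, 4; μ(4/d) for each: 0, -1, 1.
Σ = − 5^2 + 5^4 = 600.
N = 600/4 = 150.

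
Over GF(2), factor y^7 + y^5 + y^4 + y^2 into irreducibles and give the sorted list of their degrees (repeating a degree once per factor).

1, 1, 1, 1, 1, 2

Write f(y) = y^7 + y^5 + y^4 + y^2.
Roots in GF(2): f(0) = 0 → root; f(1) = 0 → root.
Linear factors from roots: (y), (y + 1).
Complete factorization: f(y) = (y)^2·(y + 1)^3·(y^2 + y + 1).
Factor degrees with multiplicity: 1 + 1 + 1 + 1 + 1 + 2 = 7.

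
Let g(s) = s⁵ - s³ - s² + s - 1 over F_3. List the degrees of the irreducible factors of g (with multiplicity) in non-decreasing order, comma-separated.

1, 2, 2

Roots in F_3: g(0) = 2; g(1) = 2; g(2) = 0 → root.
Linear factors from roots: (s + 1).
Complete factorization: g(s) = (s + 1)·(s² + 1)·(s² - s - 1).
Factor degrees with multiplicity: 1 + 2 + 2 = 5.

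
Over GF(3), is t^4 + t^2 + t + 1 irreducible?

Write m(t) = t^4 + t^2 + t + 1.
Check for roots in GF(3): m(0) = 1; m(1) = 1; m(2) = 2.
No roots, so no linear factors.
Monic irreducibles of degree 2 over GF(3): t^2 + 1, t^2 + t + 2, t^2 + 2t + 2.
None of them divide m (all give nonzero remainder).
No irreducible factor of degree ≤ 2 exists, so m is irreducible over GF(3).

Yes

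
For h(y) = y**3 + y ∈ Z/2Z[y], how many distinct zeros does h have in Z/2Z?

2

Evaluate at each of the 2 elements of Z/2Z:
h(0) = 0 → root; h(1) = 0 → root.
Roots: {0, 1}.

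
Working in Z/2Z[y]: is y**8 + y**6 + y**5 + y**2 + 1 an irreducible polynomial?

Yes

Write g(y) = y**8 + y**6 + y**5 + y**2 + 1.
Check for roots in Z/2Z: g(0) = 1; g(1) = 1.
No roots, so no linear factors.
Monic irreducibles of degree 2 over GF(2): y**2 + y + 1.
None of them divide g (all give nonzero remainder).
Monic irreducibles of degree 3 over GF(2): y**3 + y + 1, y**3 + y**2 + 1.
None of them divide g (all give nonzero remainder).
Monic irreducibles of degree 4 over GF(2): y**4 + y + 1, y**4 + y**3 + 1, y**4 + y**3 + y**2 + y + 1.
None of them divide g (all give nonzero remainder).
No irreducible factor of degree ≤ 4 exists, so g is irreducible over GF(2).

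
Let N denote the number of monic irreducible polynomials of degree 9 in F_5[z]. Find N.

The number of monic irreducibles of degree 9 over GF(5) is (1/9)·Σ_{d∣9} μ(9/d) 5^d.
Divisors of 9: 1, 3, 9; μ(9/d) for each: 0, -1, 1.
Σ = − 5^3 + 5^9 = 1953000.
N = 1953000/9 = 217000.

217000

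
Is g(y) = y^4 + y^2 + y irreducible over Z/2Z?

No

Check for roots in Z/2Z: g(0) = 0 → root; g(1) = 1.
g(0) = 0, so (y) divides g(y); g is reducible.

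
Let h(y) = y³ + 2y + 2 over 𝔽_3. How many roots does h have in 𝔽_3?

0

Evaluate at each of the 3 elements of 𝔽_3:
h(0) = 2; h(1) = 2; h(2) = 2.
No element is a root.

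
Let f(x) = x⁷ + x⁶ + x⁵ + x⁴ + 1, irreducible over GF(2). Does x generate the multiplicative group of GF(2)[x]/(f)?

Yes

|GF(2^7)^×| = 2^7 − 1 = 127. Prime factorization: 127 = 127.
f is primitive ⇔ x has order 127 in GF(2)[x]/(f), i.e. x^(127/q) ≠ 1 for each prime q | 127.
x^(1) mod f = x.
None equal 1, so x has full order 127; f is primitive.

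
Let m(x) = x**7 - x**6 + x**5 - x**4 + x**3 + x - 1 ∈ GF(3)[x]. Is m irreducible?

Yes

Check for roots in GF(3): m(0) = 2; m(1) = 1; m(2) = 2.
No roots, so no linear factors.
Monic irreducibles of degree 2 over GF(3): x**2 + 1, x**2 + x - 1, x**2 - x - 1.
None of them divide m (all give nonzero remainder).
Degree-3 irreducible divisors: test the 8 monic irreducibles of degree 3 over GF(3).
None of them divide m (all give nonzero remainder).
No irreducible factor of degree ≤ 3 exists, so m is irreducible over GF(3).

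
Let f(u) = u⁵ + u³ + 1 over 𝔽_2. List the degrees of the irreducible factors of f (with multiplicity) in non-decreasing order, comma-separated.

Roots in 𝔽_2: f(0) = 1; f(1) = 1.
Complete factorization: f(u) = (u⁵ + u³ + 1).
Factor degrees with multiplicity: 5 = 5.

5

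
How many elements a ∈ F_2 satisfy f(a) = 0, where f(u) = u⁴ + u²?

Evaluate at each of the 2 elements of F_2:
f(0) = 0 → root; f(1) = 0 → root.
Roots: {0, 1}.

2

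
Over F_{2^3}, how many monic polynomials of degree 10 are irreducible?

107370900

x^(8^10) − x is the product of all monic irreducibles of degree dividing 10; Möbius inversion gives N = (1/10) Σ μ(10/d)·8^d.
Divisors of 10: 1, 2, 5, 10; μ(10/d) for each: 1, -1, -1, 1.
Σ = 8^1 − 8^2 − 8^5 + 8^10 = 1073709000.
N = 1073709000/10 = 107370900.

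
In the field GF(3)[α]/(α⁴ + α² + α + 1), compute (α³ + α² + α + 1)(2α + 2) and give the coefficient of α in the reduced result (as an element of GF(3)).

2

Multiply in GF(3)[α]: (α³ + α² + α + 1)·(2α + 2) = 2α⁴ + α³ + α² + α + 2.
Reduce using α⁴ ≡ 2α² + 2α + 2 (mod α⁴ + α² + α + 1).
Reduced: α³ + 2α² + 2α.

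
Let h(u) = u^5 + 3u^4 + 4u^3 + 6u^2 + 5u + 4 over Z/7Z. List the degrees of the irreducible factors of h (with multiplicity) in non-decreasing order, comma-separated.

5

Complete factorization: h(u) = (u^5 + 3u^4 + 4u^3 + 6u^2 + 5u + 4).
Factor degrees with multiplicity: 5 = 5.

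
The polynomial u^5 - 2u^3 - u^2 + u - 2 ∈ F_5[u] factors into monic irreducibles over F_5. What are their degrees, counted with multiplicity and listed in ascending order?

5

Write f(u) = u^5 - 2u^3 - u^2 + u - 2.
Roots in F_5: f(0) = 3; f(1) = 2; f(2) = 2; f(3) = 1; f(4) = 2.
Complete factorization: f(u) = (u^5 - 2u^3 - u^2 + u - 2).
Factor degrees with multiplicity: 5 = 5.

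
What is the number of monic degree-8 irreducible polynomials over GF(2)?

30

By the necklace-counting formula, N_2(8) = (1/8) Σ_{d|8} μ(8/d)·2^d.
Divisors of 8: 1, 2, 4, 8; μ(8/d) for each: 0, 0, -1, 1.
Σ = − 2^4 + 2^8 = 240.
N = 240/8 = 30.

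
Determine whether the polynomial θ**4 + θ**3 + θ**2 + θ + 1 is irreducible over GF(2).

Yes

Write f(θ) = θ**4 + θ**3 + θ**2 + θ + 1.
Check for roots in GF(2): f(0) = 1; f(1) = 1.
No roots, so no linear factors.
Monic irreducibles of degree 2 over GF(2): θ**2 + θ + 1.
None of them divide f (all give nonzero remainder).
No irreducible factor of degree ≤ 2 exists, so f is irreducible over GF(2).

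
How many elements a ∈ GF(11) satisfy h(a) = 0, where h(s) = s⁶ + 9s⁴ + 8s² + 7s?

4

Evaluate at each of the 11 elements of GF(11):
h(0) = 0 → root; h(1) = 3; h(2) = 1; h(3) = 0 → root; h(4) = 0 → root; h(5) = 2; h(6) = 9; h(7) = 10; h(8) = 2; h(9) = 6; h(10) = 0 → root.
Roots: {0, 3, 4, 10}.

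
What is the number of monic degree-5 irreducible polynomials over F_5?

624

Gauss's count: N_{5}(5) = (1/5) Σ_{d|5} μ(5/d)·5^d.
Divisors of 5: 1, 5; μ(5/d) for each: -1, 1.
Σ = − 5^1 + 5^5 = 3120.
N = 3120/5 = 624.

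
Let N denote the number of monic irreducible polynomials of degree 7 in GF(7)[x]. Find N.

117648

The number of monic irreducibles of degree 7 over GF(7) is (1/7)·Σ_{d∣7} μ(7/d) 7^d.
Divisors of 7: 1, 7; μ(7/d) for each: -1, 1.
Σ = − 7^1 + 7^7 = 823536.
N = 823536/7 = 117648.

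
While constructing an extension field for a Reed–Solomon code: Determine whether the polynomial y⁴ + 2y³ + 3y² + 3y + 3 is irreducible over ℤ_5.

Write f(y) = y⁴ + 2y³ + 3y² + 3y + 3.
Check for roots in ℤ_5: f(0) = 3; f(1) = 2; f(2) = 3; f(3) = 4; f(4) = 2.
No roots, so no linear factors.
Degree-2 irreducible divisors: test the 10 monic irreducibles of degree 2 over GF(5).
None of them divide f (all give nonzero remainder).
No irreducible factor of degree ≤ 2 exists, so f is irreducible over GF(5).

Yes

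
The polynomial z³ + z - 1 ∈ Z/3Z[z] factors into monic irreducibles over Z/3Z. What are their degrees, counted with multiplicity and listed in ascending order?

1, 2

Write g(z) = z³ + z - 1.
Roots in Z/3Z: g(0) = 2; g(1) = 1; g(2) = 0 → root.
Linear factors from roots: (z + 1).
Complete factorization: g(z) = (z + 1)·(z² - z - 1).
Factor degrees with multiplicity: 1 + 2 = 3.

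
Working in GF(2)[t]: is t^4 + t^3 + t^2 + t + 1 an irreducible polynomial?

Yes

Write g(t) = t^4 + t^3 + t^2 + t + 1.
Check for roots in GF(2): g(0) = 1; g(1) = 1.
No roots, so no linear factors.
Monic irreducibles of degree 2 over GF(2): t^2 + t + 1.
None of them divide g (all give nonzero remainder).
No irreducible factor of degree ≤ 2 exists, so g is irreducible over GF(2).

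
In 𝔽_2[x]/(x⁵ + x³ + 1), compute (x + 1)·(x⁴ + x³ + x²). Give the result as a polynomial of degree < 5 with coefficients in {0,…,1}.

x^3 + x^2 + 1

Multiply in 𝔽_2[x]: (x + 1)·(x⁴ + x³ + x²) = x⁵ + x².
Reduce using x⁵ ≡ x³ + 1 (mod x⁵ + x³ + 1).
Reduced: x³ + x² + 1.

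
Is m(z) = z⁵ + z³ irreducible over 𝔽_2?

No

Check for roots in 𝔽_2: m(0) = 0 → root; m(1) = 0 → root.
m(0) = 0, so (z) divides m(z); m is reducible.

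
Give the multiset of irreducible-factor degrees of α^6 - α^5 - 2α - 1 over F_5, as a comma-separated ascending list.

6

Write g(α) = α^6 - α^5 - 2α - 1.
Roots in F_5: g(0) = 4; g(1) = 2; g(2) = 2; g(3) = 4; g(4) = 3.
Complete factorization: g(α) = (α^6 - α^5 - 2α - 1).
Factor degrees with multiplicity: 6 = 6.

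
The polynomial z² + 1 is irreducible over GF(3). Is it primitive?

Write f(z) = z² + 1.
|GF(3^2)^×| = 3^2 − 1 = 8. Prime factorization: 8 = 2^3.
f is primitive ⇔ z has order 8 in GF(3)[z]/(f), i.e. z^(8/q) ≠ 1 for each prime q | 8.
z^(4) mod f = 1
Since z^(4) = 1, the order of z divides 4 < 8; not primitive.

No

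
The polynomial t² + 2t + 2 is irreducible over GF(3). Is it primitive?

Yes

Write f(t) = t² + 2t + 2.
|GF(3^2)^×| = 3^2 − 1 = 8. Prime factorization: 8 = 2^3.
f is primitive ⇔ t has order 8 in GF(3)[t]/(f), i.e. t^(8/q) ≠ 1 for each prime q | 8.
t^(4) mod f = 2.
None equal 1, so t has full order 8; f is primitive.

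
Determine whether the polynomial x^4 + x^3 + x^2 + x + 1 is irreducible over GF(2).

Yes

Write g(x) = x^4 + x^3 + x^2 + x + 1.
Check for roots in GF(2): g(0) = 1; g(1) = 1.
No roots, so no linear factors.
Monic irreducibles of degree 2 over GF(2): x^2 + x + 1.
None of them divide g (all give nonzero remainder).
No irreducible factor of degree ≤ 2 exists, so g is irreducible over GF(2).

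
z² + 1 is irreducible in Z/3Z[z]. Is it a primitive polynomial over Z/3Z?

Write f(z) = z² + 1.
|GF(3^2)^×| = 3^2 − 1 = 8. Prime factorization: 8 = 2^3.
f is primitive ⇔ z has order 8 in GF(3)[z]/(f), i.e. z^(8/q) ≠ 1 for each prime q | 8.
z^(4) mod f = 1
Since z^(4) = 1, the order of z divides 4 < 8; not primitive.

No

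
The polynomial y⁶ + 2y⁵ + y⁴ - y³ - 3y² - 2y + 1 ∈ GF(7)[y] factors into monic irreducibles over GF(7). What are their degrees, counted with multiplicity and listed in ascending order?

Write g(y) = y⁶ + 2y⁵ + y⁴ - y³ - 3y² - 2y + 1.
Complete factorization: g(y) = (y⁶ + 2y⁵ + y⁴ - y³ - 3y² - 2y + 1).
Factor degrees with multiplicity: 6 = 6.

6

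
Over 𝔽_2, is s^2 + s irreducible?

No

Write m(s) = s^2 + s.
Check for roots in 𝔽_2: m(0) = 0 → root; m(1) = 0 → root.
m(0) = 0, so (s) divides m(s); m is reducible.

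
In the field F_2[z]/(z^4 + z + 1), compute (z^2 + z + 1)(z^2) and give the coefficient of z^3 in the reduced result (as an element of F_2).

1

Multiply in F_2[z]: (z^2 + z + 1)·(z^2) = z^4 + z^3 + z^2.
Reduce using z^4 ≡ z + 1 (mod z^4 + z + 1).
Reduced: z^3 + z^2 + z + 1.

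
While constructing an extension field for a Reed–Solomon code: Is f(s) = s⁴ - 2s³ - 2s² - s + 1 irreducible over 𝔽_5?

Check for roots in 𝔽_5: f(0) = 1; f(1) = 2; f(2) = 1; f(3) = 2; f(4) = 3.
No roots, so no linear factors.
Degree-2 irreducible divisors: test the 10 monic irreducibles of degree 2 over GF(5).
None of them divide f (all give nonzero remainder).
No irreducible factor of degree ≤ 2 exists, so f is irreducible over GF(5).

Yes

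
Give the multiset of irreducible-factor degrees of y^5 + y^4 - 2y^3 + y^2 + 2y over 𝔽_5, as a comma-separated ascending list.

1, 1, 1, 2

Write g(y) = y^5 + y^4 - 2y^3 + y^2 + 2y.
Roots in 𝔽_5: g(0) = 0 → root; g(1) = 3; g(2) = 0 → root; g(3) = 0 → root; g(4) = 1.
Linear factors from roots: (y), (y - 2), (y + 2).
Complete factorization: g(y) = (y)·(y + 2)·(y - 2)·(y^2 + y + 2).
Factor degrees with multiplicity: 1 + 1 + 1 + 2 = 5.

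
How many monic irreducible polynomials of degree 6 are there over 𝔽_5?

The number of monic irreducibles of degree 6 over GF(5) is (1/6)·Σ_{d∣6} μ(6/d) 5^d.
Divisors of 6: 1, 2, 3, 6; μ(6/d) for each: 1, -1, -1, 1.
Σ = 5^1 − 5^2 − 5^3 + 5^6 = 15480.
N = 15480/6 = 2580.

2580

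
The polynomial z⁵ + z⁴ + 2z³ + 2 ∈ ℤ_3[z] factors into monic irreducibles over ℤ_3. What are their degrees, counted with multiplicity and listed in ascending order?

Write f(z) = z⁵ + z⁴ + 2z³ + 2.
Roots in ℤ_3: f(0) = 2; f(1) = 0 → root; f(2) = 0 → root.
Linear factors from roots: (z + 2), (z + 1).
Complete factorization: f(z) = (z + 1)·(z + 2)^2·(z² + 2z + 2).
Factor degrees with multiplicity: 1 + 1 + 1 + 2 = 5.

1, 1, 1, 2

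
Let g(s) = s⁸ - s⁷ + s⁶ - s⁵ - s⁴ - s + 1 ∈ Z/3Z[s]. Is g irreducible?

Yes

Check for roots in Z/3Z: g(0) = 1; g(1) = 2; g(2) = 2.
No roots, so no linear factors.
Monic irreducibles of degree 2 over GF(3): s² + 1, s² + s - 1, s² - s - 1.
None of them divide g (all give nonzero remainder).
Degree-3 irreducible divisors: test the 8 monic irreducibles of degree 3 over GF(3).
None of them divide g (all give nonzero remainder).
Degree-4 irreducible divisors: test the 18 monic irreducibles of degree 4 over GF(3).
None of them divide g (all give nonzero remainder).
No irreducible factor of degree ≤ 4 exists, so g is irreducible over GF(3).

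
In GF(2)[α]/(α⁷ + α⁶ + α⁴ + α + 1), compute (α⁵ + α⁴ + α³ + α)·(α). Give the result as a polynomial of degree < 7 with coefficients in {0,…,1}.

Multiply in GF(2)[α]: (α⁵ + α⁴ + α³ + α)·(α) = α⁶ + α⁵ + α⁴ + α².
Reduced: α⁶ + α⁵ + α⁴ + α².

α^6 + α^5 + α^4 + α^2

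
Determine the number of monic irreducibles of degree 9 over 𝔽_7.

4483696

Gauss's count: N_{7}(9) = (1/9) Σ_{d|9} μ(9/d)·7^d.
Divisors of 9: 1, 3, 9; μ(9/d) for each: 0, -1, 1.
Σ = − 7^3 + 7^9 = 40353264.
N = 40353264/9 = 4483696.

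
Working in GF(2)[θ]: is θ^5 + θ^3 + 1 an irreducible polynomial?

Write m(θ) = θ^5 + θ^3 + 1.
Check for roots in GF(2): m(0) = 1; m(1) = 1.
No roots, so no linear factors.
Monic irreducibles of degree 2 over GF(2): θ^2 + θ + 1.
None of them divide m (all give nonzero remainder).
No irreducible factor of degree ≤ 2 exists, so m is irreducible over GF(2).

Yes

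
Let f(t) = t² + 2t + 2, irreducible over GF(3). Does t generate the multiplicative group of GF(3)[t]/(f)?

Yes

|GF(3^2)^×| = 3^2 − 1 = 8. Prime factorization: 8 = 2^3.
f is primitive ⇔ t has order 8 in GF(3)[t]/(f), i.e. t^(8/q) ≠ 1 for each prime q | 8.
t^(4) mod f = 2.
None equal 1, so t has full order 8; f is primitive.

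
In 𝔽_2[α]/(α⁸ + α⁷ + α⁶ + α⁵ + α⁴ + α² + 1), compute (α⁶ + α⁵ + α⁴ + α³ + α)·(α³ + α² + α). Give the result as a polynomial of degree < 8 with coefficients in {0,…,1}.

Multiply in 𝔽_2[α]: (α⁶ + α⁵ + α⁴ + α³ + α)·(α³ + α² + α) = α⁹ + α⁷ + α⁶ + α³ + α².
Reduce using α⁸ ≡ α⁷ + α⁶ + α⁵ + α⁴ + α² + 1 (mod α⁸ + α⁷ + α⁶ + α⁵ + α⁴ + α² + 1).
Reduced: α⁷ + α⁶ + α⁴ + α + 1.

α^7 + α^6 + α^4 + α + 1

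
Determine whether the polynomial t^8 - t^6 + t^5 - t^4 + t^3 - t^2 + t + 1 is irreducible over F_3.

Write m(t) = t^8 - t^6 + t^5 - t^4 + t^3 - t^2 + t + 1.
Check for roots in F_3: m(0) = 1; m(1) = 2; m(2) = 2.
No roots, so no linear factors.
Monic irreducibles of degree 2 over GF(3): t^2 + 1, t^2 + t - 1, t^2 - t - 1.
None of them divide m (all give nonzero remainder).
Degree-3 irreducible divisors: test the 8 monic irreducibles of degree 3 over GF(3).
None of them divide m (all give nonzero remainder).
Degree-4 irreducible divisors: test the 18 monic irreducibles of degree 4 over GF(3).
None of them divide m (all give nonzero remainder).
No irreducible factor of degree ≤ 4 exists, so m is irreducible over GF(3).

Yes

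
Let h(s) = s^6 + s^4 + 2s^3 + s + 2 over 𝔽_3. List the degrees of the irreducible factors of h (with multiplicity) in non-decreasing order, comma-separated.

Roots in 𝔽_3: h(0) = 2; h(1) = 1; h(2) = 1.
Complete factorization: h(s) = (s^6 + s^4 + 2s^3 + s + 2).
Factor degrees with multiplicity: 6 = 6.

6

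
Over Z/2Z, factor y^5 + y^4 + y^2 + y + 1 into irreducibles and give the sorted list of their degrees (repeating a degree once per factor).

Write g(y) = y^5 + y^4 + y^2 + y + 1.
Roots in Z/2Z: g(0) = 1; g(1) = 1.
Complete factorization: g(y) = (y^5 + y^4 + y^2 + y + 1).
Factor degrees with multiplicity: 5 = 5.

5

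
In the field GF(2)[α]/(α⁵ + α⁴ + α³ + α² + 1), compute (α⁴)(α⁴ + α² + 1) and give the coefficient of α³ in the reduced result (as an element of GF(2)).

1

Multiply in GF(2)[α]: (α⁴)·(α⁴ + α² + 1) = α⁸ + α⁶ + α⁴.
Reduce using α⁵ ≡ α⁴ + α³ + α² + 1 (mod α⁵ + α⁴ + α³ + α² + 1).
Reduced: α³ + α + 1.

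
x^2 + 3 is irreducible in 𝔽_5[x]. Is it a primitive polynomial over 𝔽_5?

Write f(x) = x^2 + 3.
|GF(5^2)^×| = 5^2 − 1 = 24. Prime factorization: 24 = 2^3·3.
f is primitive ⇔ x has order 24 in GF(5)[x]/(f), i.e. x^(24/q) ≠ 1 for each prime q | 24.
x^(12) mod f = 4.
x^(8) mod f = 1
Since x^(8) = 1, the order of x divides 8 < 24; not primitive.

No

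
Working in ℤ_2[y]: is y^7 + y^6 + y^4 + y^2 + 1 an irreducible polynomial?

Write m(y) = y^7 + y^6 + y^4 + y^2 + 1.
Check for roots in ℤ_2: m(0) = 1; m(1) = 1.
No roots, so no linear factors.
Monic irreducibles of degree 2 over GF(2): y^2 + y + 1.
None of them divide m (all give nonzero remainder).
Monic irreducibles of degree 3 over GF(2): y^3 + y + 1, y^3 + y^2 + 1.
None of them divide m (all give nonzero remainder).
No irreducible factor of degree ≤ 3 exists, so m is irreducible over GF(2).

Yes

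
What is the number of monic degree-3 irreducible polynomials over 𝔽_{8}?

By the necklace-counting formula, N_8(3) = (1/3) Σ_{d|3} μ(3/d)·8^d.
Divisors of 3: 1, 3; μ(3/d) for each: -1, 1.
Σ = − 8^1 + 8^3 = 504.
N = 504/3 = 168.

168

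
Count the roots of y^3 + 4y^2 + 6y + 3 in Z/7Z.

Write f(y) = y^3 + 4y^2 + 6y + 3.
Evaluate at each of the 7 elements of Z/7Z:
f(0) = 3; f(1) = 0 → root; f(2) = 4; f(3) = 0 → root; f(4) = 1; f(5) = 6; f(6) = 0 → root.
Roots: {1, 3, 6}.

3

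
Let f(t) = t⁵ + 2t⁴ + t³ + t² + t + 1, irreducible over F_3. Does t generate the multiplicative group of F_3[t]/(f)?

Yes

|GF(3^5)^×| = 3^5 − 1 = 242. Prime factorization: 242 = 2·11^2.
f is primitive ⇔ t has order 242 in GF(3)[t]/(f), i.e. t^(242/q) ≠ 1 for each prime q | 242.
t^(121) mod f = 2.
t^(22) mod f = 2t⁴ + t³ + 2.
None equal 1, so t has full order 242; f is primitive.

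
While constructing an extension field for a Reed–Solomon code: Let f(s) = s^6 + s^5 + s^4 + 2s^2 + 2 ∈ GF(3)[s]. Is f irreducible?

Yes

Check for roots in GF(3): f(0) = 2; f(1) = 1; f(2) = 2.
No roots, so no linear factors.
Monic irreducibles of degree 2 over GF(3): s^2 + 1, s^2 + s + 2, s^2 + 2s + 2.
None of them divide f (all give nonzero remainder).
Degree-3 irreducible divisors: test the 8 monic irreducibles of degree 3 over GF(3).
None of them divide f (all give nonzero remainder).
No irreducible factor of degree ≤ 3 exists, so f is irreducible over GF(3).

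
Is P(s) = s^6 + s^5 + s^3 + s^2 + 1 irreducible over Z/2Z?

Yes

Check for roots in Z/2Z: P(0) = 1; P(1) = 1.
No roots, so no linear factors.
Monic irreducibles of degree 2 over GF(2): s^2 + s + 1.
None of them divide P (all give nonzero remainder).
Monic irreducibles of degree 3 over GF(2): s^3 + s + 1, s^3 + s^2 + 1.
None of them divide P (all give nonzero remainder).
No irreducible factor of degree ≤ 3 exists, so P is irreducible over GF(2).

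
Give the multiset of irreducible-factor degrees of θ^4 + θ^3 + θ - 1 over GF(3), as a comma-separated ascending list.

2, 2

Write g(θ) = θ^4 + θ^3 + θ - 1.
Roots in GF(3): g(0) = 2; g(1) = 2; g(2) = 1.
Complete factorization: g(θ) = (θ^2 + 1)·(θ^2 + θ - 1).
Factor degrees with multiplicity: 2 + 2 = 4.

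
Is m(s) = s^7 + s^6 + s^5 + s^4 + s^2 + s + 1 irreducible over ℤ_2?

Yes

Check for roots in ℤ_2: m(0) = 1; m(1) = 1.
No roots, so no linear factors.
Monic irreducibles of degree 2 over GF(2): s^2 + s + 1.
None of them divide m (all give nonzero remainder).
Monic irreducibles of degree 3 over GF(2): s^3 + s + 1, s^3 + s^2 + 1.
None of them divide m (all give nonzero remainder).
No irreducible factor of degree ≤ 3 exists, so m is irreducible over GF(2).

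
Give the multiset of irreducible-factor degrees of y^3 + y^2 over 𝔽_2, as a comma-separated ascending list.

1, 1, 1

Write g(y) = y^3 + y^2.
Roots in 𝔽_2: g(0) = 0 → root; g(1) = 0 → root.
Linear factors from roots: (y), (y + 1).
Complete factorization: g(y) = (y + 1)·(y)^2.
Factor degrees with multiplicity: 1 + 1 + 1 = 3.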